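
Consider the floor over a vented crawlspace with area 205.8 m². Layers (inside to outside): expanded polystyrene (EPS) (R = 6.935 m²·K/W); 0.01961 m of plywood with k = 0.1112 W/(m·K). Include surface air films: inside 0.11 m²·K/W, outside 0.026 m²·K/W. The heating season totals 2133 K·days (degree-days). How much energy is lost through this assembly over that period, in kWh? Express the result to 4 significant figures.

1454 kWh

0.01961/0.1112 = 0.17635
R_total = 0.11 + 6.935 + 0.17635 + 0.026 = 7.2473 m²·K/W
E = A × HDD × 24 / R / 1000 = 205.8 × 2133 × 24 / 7.2473 / 1000 = 1453.7 kWh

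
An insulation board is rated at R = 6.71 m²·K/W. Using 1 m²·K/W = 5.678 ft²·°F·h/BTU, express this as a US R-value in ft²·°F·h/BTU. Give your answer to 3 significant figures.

R_US = 6.71 × 5.678 = 38.1

38.1 ft²·°F·h/BTU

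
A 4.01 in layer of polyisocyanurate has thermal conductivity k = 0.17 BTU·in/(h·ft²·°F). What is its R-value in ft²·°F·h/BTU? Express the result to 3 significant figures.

23.6 ft²·°F·h/BTU

R = L/k = 4.01/0.17 = 23.59 ft²·°F·h/BTU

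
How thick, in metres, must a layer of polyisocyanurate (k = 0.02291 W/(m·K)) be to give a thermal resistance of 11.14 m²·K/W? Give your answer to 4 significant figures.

L = R·k = 11.14 × 0.02291 = 0.25522 m

0.2552 m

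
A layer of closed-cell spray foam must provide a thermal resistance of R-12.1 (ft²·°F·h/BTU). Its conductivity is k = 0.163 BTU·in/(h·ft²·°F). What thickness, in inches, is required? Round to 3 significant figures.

L = R × k = 12.1 × 0.163 = 1.972 in

1.97 in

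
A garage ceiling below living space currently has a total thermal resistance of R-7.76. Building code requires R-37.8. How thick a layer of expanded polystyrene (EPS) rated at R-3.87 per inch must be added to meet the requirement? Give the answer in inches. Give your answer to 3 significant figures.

ΔR = 37.8 − 7.76 = 30.04 ft²·°F·h/BTU
L = ΔR / (R/in) = 30.04/3.87 = 7.762 in

7.76 in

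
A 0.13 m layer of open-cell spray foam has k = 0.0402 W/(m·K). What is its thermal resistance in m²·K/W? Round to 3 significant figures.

3.23 m²·K/W

R = L/k = 0.13/0.0402 = 3.234 m²·K/W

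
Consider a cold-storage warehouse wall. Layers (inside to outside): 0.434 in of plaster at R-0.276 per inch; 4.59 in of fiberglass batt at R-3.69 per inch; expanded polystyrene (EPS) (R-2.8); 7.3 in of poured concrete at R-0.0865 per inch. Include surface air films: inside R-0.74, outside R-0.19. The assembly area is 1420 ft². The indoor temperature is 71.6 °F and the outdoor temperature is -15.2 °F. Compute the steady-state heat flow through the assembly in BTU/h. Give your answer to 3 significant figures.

5750 BTU/h

0.434 × 0.276 = 0.1198
4.59 × 3.69 = 16.94
7.3 × 0.0865 = 0.6314
R_total = 0.74 + 0.1198 + 16.94 + 2.8 + 0.6314 + 0.19 = 21.42 ft²·°F·h/BTU
Q = A·ΔT/R = 1420 × (71.6 − (-15.2)) / 21.42 = 5755 BTU/h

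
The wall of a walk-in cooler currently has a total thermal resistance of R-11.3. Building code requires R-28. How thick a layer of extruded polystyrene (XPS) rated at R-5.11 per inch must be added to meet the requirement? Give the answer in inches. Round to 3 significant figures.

ΔR = 28 − 11.3 = 16.7 ft²·°F·h/BTU
L = ΔR / (R/in) = 16.7/5.11 = 3.268 in

3.27 in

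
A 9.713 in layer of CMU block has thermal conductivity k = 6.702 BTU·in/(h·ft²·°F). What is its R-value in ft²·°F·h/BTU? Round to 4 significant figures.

R = L/k = 9.713/6.702 = 1.4493 ft²·°F·h/BTU

1.449 ft²·°F·h/BTU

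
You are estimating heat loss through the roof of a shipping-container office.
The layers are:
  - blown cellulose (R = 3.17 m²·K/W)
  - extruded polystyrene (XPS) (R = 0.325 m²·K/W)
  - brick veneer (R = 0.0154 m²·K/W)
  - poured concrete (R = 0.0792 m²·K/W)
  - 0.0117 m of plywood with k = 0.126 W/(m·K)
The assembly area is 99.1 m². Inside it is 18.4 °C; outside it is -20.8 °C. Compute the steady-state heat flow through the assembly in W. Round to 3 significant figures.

1050 W

0.0117/0.126 = 0.09286
R_total = 3.17 + 0.325 + 0.0154 + 0.0792 + 0.09286 = 3.682 m²·K/W
Q = A·ΔT/R = 99.1 × (18.4 − (-20.8)) / 3.682 = 1055 W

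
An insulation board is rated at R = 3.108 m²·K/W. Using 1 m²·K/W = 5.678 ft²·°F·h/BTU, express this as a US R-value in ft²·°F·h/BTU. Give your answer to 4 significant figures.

17.65 ft²·°F·h/BTU

R_US = 3.108 × 5.678 = 17.647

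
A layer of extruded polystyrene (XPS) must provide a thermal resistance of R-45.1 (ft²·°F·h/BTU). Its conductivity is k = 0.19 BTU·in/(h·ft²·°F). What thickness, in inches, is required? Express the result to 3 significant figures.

8.57 in

L = R × k = 45.1 × 0.19 = 8.569 in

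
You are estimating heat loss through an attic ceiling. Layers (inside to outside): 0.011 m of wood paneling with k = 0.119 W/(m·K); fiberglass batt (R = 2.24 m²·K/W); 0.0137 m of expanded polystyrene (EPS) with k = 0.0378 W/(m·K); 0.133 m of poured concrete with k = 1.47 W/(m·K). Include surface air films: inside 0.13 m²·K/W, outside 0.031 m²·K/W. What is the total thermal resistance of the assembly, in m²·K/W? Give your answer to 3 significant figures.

0.011/0.119 = 0.09244
0.0137/0.0378 = 0.3624
0.133/1.47 = 0.09048
R_total = 0.13 + 0.09244 + 2.24 + 0.3624 + 0.09048 + 0.031 = 2.946 m²·K/W

2.95 m²·K/W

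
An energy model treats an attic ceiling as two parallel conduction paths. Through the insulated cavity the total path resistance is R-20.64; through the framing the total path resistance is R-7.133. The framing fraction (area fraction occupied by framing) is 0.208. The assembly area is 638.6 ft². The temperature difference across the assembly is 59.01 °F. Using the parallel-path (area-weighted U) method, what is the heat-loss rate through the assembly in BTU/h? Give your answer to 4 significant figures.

U_eff = 0.792/20.64 + 0.208/7.133 = 0.038372 + 0.02916 = 0.067532
R_eff = 1/U_eff = 14.808 ft²·°F·h/BTU
Q = 638.6 × 59.01 / 14.808 = 2544.9 BTU/h

2545 BTU/h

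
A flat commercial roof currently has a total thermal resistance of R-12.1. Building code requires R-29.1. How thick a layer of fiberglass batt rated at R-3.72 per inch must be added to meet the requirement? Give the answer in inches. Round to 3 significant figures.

ΔR = 29.1 − 12.1 = 17 ft²·°F·h/BTU
L = ΔR / (R/in) = 17/3.72 = 4.57 in

4.57 in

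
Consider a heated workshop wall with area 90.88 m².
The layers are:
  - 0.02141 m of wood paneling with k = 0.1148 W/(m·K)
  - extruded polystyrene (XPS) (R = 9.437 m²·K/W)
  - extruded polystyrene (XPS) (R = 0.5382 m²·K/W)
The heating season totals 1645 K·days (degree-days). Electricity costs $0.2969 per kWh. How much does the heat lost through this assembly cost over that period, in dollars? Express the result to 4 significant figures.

104.8 dollars

0.02141/0.1148 = 0.1865
R_total = 0.1865 + 9.437 + 0.5382 = 10.162 m²·K/W
E = A × HDD × 24 / R / 1000 = 90.88 × 1645 × 24 / 10.162 / 1000 = 353.08 kWh
Cost = 353.08 × 0.2969 = $104.83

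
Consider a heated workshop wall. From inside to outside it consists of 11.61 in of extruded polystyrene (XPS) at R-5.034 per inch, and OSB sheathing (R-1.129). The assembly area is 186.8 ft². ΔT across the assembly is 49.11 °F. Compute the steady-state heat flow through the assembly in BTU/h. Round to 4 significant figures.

154.0 BTU/h

11.61 × 5.034 = 58.445
R_total = 58.445 + 1.129 = 59.574 ft²·°F·h/BTU
Q = A·ΔT/R = 186.8 × 49.11 / 59.574 = 153.99 BTU/h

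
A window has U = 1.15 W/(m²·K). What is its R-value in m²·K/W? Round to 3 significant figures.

R = 1/U = 1/1.15 = 0.8696

0.870 m²·K/W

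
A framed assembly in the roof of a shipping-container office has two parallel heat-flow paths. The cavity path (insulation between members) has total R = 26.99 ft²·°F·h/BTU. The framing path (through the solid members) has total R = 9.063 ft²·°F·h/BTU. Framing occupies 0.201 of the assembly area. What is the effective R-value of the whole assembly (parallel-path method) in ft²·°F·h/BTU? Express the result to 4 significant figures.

U_eff = 0.799/26.99 + 0.201/9.063 = 0.029604 + 0.022178 = 0.051782
R_eff = 1/U_eff = 19.312 ft²·°F·h/BTU

19.31 ft²·°F·h/BTU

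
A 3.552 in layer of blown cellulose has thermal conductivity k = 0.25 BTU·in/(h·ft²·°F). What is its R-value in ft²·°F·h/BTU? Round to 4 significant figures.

R = L/k = 3.552/0.25 = 14.208 ft²·°F·h/BTU

14.21 ft²·°F·h/BTU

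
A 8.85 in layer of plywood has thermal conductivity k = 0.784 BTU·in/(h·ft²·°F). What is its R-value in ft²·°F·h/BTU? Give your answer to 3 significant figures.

11.3 ft²·°F·h/BTU

R = L/k = 8.85/0.784 = 11.29 ft²·°F·h/BTU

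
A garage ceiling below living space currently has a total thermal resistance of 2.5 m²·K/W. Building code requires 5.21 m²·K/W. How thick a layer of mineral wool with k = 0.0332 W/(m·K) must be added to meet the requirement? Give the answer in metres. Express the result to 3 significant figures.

ΔR = 5.21 − 2.5 = 2.71 m²·K/W
L = ΔR × k = 2.71 × 0.0332 = 0.08997 m

0.0900 m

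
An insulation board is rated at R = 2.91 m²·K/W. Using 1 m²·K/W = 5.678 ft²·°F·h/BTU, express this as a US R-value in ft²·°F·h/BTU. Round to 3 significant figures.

16.5 ft²·°F·h/BTU

R_US = 2.91 × 5.678 = 16.52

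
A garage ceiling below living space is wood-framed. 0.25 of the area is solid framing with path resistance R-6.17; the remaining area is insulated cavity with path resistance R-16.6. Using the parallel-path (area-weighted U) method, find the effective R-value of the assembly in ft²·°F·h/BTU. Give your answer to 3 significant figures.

U_eff = 0.75/16.6 + 0.25/6.17 = 0.04518 + 0.04052 = 0.0857
R_eff = 1/U_eff = 11.67 ft²·°F·h/BTU

11.7 ft²·°F·h/BTU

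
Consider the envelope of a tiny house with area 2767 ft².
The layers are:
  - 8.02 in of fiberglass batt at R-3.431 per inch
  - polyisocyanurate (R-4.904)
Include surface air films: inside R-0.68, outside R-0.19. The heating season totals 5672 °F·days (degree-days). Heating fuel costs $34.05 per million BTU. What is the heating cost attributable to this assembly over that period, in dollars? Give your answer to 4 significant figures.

385.3 dollars

8.02 × 3.431 = 27.517
R_total = 0.68 + 27.517 + 4.904 + 0.19 = 33.291 ft²·°F·h/BTU
E = A × HDD × 24 / R = 2767 × 5672 × 24 / 33.291 = 11314000 BTU
Cost = 11314000/10⁶ × 34.05 = $385.26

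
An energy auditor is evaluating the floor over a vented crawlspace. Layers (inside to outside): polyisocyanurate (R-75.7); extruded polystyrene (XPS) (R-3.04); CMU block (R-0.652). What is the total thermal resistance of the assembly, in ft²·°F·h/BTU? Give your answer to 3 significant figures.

R_total = 75.7 + 3.04 + 0.652 = 79.39 ft²·°F·h/BTU

79.4 ft²·°F·h/BTU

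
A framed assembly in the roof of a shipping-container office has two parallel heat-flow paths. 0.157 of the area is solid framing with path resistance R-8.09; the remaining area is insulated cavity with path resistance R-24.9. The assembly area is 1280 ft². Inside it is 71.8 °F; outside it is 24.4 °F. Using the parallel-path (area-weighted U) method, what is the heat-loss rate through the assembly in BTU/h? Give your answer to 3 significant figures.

3230 BTU/h

U_eff = 0.843/24.9 + 0.157/8.09 = 0.03386 + 0.01941 = 0.05326
R_eff = 1/U_eff = 18.78 ft²·°F·h/BTU
Q = 1280 × (71.8 − 24.4) / 18.78 = 3232 BTU/h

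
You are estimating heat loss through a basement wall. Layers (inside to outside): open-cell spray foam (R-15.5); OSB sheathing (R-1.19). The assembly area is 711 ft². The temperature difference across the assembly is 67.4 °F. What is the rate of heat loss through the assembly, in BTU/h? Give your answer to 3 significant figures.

R_total = 15.5 + 1.19 = 16.69 ft²·°F·h/BTU
Q = A·ΔT/R = 711 × 67.4 / 16.69 = 2871 BTU/h

2870 BTU/h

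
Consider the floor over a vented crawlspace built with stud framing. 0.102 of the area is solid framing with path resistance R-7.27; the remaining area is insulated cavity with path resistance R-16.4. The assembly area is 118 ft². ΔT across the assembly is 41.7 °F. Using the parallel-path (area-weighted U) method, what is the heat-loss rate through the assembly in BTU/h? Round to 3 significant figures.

338 BTU/h

U_eff = 0.898/16.4 + 0.102/7.27 = 0.05476 + 0.01403 = 0.06879
R_eff = 1/U_eff = 14.54 ft²·°F·h/BTU
Q = 118 × 41.7 / 14.54 = 338.5 BTU/h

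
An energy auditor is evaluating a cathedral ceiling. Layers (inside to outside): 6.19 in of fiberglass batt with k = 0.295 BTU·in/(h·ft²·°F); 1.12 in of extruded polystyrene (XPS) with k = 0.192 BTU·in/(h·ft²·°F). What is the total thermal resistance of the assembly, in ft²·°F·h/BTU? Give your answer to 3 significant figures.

6.19/0.295 = 20.98
1.12/0.192 = 5.833
R_total = 20.98 + 5.833 = 26.82 ft²·°F·h/BTU

26.8 ft²·°F·h/BTU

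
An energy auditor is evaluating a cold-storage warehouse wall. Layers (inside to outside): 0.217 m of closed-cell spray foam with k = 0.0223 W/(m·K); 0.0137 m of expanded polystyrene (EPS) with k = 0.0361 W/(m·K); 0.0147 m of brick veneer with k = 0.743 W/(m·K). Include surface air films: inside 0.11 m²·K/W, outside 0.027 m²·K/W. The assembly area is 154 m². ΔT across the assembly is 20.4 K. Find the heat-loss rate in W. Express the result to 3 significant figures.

306 W

0.217/0.0223 = 9.731
0.0137/0.0361 = 0.3795
0.0147/0.743 = 0.01978
R_total = 0.11 + 9.731 + 0.3795 + 0.01978 + 0.027 = 10.27 m²·K/W
Q = A·ΔT/R = 154 × 20.4 / 10.27 = 306 W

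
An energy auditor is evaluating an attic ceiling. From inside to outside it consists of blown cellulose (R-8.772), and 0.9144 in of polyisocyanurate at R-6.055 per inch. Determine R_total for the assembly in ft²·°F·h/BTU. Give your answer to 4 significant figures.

14.31 ft²·°F·h/BTU

0.9144 × 6.055 = 5.5367
R_total = 8.772 + 5.5367 = 14.309 ft²·°F·h/BTU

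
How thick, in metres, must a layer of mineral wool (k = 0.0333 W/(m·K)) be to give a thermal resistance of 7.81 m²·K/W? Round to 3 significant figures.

L = R·k = 7.81 × 0.0333 = 0.2601 m

0.260 m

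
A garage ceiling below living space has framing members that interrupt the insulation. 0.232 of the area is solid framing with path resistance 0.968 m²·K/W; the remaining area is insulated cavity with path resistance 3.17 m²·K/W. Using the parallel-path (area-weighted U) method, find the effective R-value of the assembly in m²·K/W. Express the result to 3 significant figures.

2.07 m²·K/W

U_eff = 0.768/3.17 + 0.232/0.968 = 0.2423 + 0.2397 = 0.4819
R_eff = 1/U_eff = 2.075 m²·K/W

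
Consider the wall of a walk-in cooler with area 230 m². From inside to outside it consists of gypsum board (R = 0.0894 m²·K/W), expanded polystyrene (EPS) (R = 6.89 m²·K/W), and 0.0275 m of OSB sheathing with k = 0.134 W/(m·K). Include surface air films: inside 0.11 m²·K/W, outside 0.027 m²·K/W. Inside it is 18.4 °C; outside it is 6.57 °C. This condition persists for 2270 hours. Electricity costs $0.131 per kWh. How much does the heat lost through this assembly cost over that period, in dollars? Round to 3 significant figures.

111 dollars

0.0275/0.134 = 0.2052
R_total = 0.11 + 0.0894 + 6.89 + 0.2052 + 0.027 = 7.322 m²·K/W
Q = 230 × (18.4 − 6.57) / 7.322 = 371.6 W
E = 371.6 W × 2270 h / 1000 = 843.6 kWh
Cost = 843.6 × 0.131 = $110.5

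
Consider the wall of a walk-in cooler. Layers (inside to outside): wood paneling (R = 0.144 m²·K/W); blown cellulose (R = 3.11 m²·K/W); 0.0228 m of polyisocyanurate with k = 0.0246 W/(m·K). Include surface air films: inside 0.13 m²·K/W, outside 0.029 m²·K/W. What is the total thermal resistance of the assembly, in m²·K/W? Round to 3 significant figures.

4.34 m²·K/W

0.0228/0.0246 = 0.9268
R_total = 0.13 + 0.144 + 3.11 + 0.9268 + 0.029 = 4.34 m²·K/W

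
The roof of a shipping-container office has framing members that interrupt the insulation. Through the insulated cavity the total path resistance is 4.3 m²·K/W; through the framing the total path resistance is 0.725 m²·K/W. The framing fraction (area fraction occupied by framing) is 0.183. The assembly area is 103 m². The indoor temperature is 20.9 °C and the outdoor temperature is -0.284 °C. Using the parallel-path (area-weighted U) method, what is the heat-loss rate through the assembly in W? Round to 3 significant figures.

U_eff = 0.817/4.3 + 0.183/0.725 = 0.19 + 0.2524 = 0.4424
R_eff = 1/U_eff = 2.26 m²·K/W
Q = 103 × (20.9 − (-0.284)) / 2.26 = 965.3 W

965 W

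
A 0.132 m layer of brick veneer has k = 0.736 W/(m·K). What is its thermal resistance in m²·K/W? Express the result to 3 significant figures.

R = L/k = 0.132/0.736 = 0.1793 m²·K/W

0.179 m²·K/W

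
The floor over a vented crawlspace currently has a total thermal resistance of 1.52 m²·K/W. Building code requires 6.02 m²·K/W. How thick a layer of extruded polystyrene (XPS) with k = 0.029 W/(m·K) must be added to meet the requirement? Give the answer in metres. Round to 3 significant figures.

0.131 m

ΔR = 6.02 − 1.52 = 4.5 m²·K/W
L = ΔR × k = 4.5 × 0.029 = 0.1305 m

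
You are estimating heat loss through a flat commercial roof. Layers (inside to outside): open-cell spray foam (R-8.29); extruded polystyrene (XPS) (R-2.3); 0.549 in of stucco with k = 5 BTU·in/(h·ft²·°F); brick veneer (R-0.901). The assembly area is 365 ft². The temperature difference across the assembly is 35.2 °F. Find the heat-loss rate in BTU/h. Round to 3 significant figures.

0.549/5 = 0.1098
R_total = 8.29 + 2.3 + 0.1098 + 0.901 = 11.6 ft²·°F·h/BTU
Q = A·ΔT/R = 365 × 35.2 / 11.6 = 1108 BTU/h

1110 BTU/h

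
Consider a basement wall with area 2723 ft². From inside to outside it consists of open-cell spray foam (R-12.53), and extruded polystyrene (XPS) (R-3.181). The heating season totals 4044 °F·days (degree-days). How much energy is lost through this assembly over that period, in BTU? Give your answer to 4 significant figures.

16820000 BTU

R_total = 12.53 + 3.181 = 15.711 ft²·°F·h/BTU
E = A × HDD × 24 / R = 2723 × 4044 × 24 / 15.711 = 16822000 BTU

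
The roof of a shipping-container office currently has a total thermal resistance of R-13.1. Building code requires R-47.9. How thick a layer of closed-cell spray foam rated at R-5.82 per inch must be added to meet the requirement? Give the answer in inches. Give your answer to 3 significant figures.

5.98 in

ΔR = 47.9 − 13.1 = 34.8 ft²·°F·h/BTU
L = ΔR / (R/in) = 34.8/5.82 = 5.979 in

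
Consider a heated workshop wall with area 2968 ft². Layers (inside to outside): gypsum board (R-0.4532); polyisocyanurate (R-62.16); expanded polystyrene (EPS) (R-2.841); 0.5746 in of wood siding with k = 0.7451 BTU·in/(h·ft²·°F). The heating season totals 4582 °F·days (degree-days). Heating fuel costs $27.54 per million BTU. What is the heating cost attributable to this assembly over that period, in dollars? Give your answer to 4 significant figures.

0.5746/0.7451 = 0.77117
R_total = 0.4532 + 62.16 + 2.841 + 0.77117 = 66.225 ft²·°F·h/BTU
E = A × HDD × 24 / R = 2968 × 4582 × 24 / 66.225 = 4928400 BTU
Cost = 4928400/10⁶ × 27.54 = $135.73

135.7 dollars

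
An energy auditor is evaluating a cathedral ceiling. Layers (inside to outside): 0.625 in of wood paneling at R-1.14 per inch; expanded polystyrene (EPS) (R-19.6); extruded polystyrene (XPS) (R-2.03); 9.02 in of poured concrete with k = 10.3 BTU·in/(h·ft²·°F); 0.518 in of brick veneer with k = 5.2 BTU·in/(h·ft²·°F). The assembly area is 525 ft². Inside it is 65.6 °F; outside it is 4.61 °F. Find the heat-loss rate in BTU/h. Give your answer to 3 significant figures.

0.625 × 1.14 = 0.7125
9.02/10.3 = 0.8757
0.518/5.2 = 0.09962
R_total = 0.7125 + 19.6 + 2.03 + 0.8757 + 0.09962 = 23.32 ft²·°F·h/BTU
Q = A·ΔT/R = 525 × (65.6 − 4.61) / 23.32 = 1373 BTU/h

1370 BTU/h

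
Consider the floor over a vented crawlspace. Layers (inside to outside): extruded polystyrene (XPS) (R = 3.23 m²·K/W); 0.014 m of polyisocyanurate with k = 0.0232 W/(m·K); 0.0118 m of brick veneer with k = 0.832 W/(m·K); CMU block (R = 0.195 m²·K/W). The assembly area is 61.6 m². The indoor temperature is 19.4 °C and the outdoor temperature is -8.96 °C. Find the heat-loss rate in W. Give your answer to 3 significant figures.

432 W

0.014/0.0232 = 0.6034
0.0118/0.832 = 0.01418
R_total = 3.23 + 0.6034 + 0.01418 + 0.195 = 4.043 m²·K/W
Q = A·ΔT/R = 61.6 × (19.4 − (-8.96)) / 4.043 = 432.1 W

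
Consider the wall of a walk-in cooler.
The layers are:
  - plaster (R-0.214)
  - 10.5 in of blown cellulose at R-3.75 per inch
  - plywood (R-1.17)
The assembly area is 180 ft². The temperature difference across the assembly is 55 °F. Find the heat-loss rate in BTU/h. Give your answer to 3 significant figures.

243 BTU/h

10.5 × 3.75 = 39.38
R_total = 0.214 + 39.38 + 1.17 = 40.76 ft²·°F·h/BTU
Q = A·ΔT/R = 180 × 55 / 40.76 = 242.9 BTU/h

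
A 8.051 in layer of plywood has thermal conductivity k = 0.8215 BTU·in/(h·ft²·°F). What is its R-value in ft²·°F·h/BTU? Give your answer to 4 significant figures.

R = L/k = 8.051/0.8215 = 9.8004 ft²·°F·h/BTU

9.800 ft²·°F·h/BTU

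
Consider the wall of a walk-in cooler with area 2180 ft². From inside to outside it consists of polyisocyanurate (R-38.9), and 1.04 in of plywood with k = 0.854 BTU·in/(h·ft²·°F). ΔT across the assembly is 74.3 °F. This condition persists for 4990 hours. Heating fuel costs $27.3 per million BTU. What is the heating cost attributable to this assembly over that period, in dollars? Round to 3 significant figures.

1.04/0.854 = 1.218
R_total = 38.9 + 1.218 = 40.12 ft²·°F·h/BTU
Q = 2180 × 74.3 / 40.12 = 4037 BTU/h
E = 4037 × 4990 = 20150000 BTU
Cost = 20150000/10⁶ × 27.3 = $550

550 dollars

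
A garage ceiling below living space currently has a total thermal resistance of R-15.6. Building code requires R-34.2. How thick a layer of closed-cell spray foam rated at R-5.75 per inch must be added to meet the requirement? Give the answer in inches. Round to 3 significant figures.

3.23 in

ΔR = 34.2 − 15.6 = 18.6 ft²·°F·h/BTU
L = ΔR / (R/in) = 18.6/5.75 = 3.235 in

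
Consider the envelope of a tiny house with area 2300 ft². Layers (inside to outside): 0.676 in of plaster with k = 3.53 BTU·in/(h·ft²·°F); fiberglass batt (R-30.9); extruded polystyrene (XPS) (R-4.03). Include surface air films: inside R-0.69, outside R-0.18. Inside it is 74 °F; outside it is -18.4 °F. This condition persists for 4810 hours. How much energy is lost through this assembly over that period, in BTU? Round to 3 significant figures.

0.676/3.53 = 0.1915
R_total = 0.69 + 0.1915 + 30.9 + 4.03 + 0.18 = 35.99 ft²·°F·h/BTU
Q = 2300 × (74 − (-18.4)) / 35.99 = 5905 BTU/h
E = 5905 × 4810 = 28400000 BTU

28400000 BTU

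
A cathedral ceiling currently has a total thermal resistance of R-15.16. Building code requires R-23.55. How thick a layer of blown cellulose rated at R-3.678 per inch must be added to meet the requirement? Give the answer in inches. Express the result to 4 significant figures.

2.281 in

ΔR = 23.55 − 15.16 = 8.39 ft²·°F·h/BTU
L = ΔR / (R/in) = 8.39/3.678 = 2.2811 in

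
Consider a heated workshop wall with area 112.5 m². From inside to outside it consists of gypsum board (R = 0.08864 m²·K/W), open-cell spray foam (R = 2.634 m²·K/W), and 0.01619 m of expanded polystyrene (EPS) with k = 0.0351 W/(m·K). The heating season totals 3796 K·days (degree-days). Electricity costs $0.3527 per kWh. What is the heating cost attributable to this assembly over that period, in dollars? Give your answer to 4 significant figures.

1135 dollars

0.01619/0.0351 = 0.46125
R_total = 0.08864 + 2.634 + 0.46125 = 3.1839 m²·K/W
E = A × HDD × 24 / R / 1000 = 112.5 × 3796 × 24 / 3.1839 / 1000 = 3219.1 kWh
Cost = 3219.1 × 0.3527 = $1135.4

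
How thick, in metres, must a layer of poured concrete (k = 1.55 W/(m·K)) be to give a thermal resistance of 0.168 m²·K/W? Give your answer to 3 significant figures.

0.260 m

L = R·k = 0.168 × 1.55 = 0.2604 m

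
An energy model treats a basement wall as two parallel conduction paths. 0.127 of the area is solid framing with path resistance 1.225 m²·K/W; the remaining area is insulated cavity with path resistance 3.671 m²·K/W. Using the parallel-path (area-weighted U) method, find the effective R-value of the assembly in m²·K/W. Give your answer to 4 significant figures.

U_eff = 0.873/3.671 + 0.127/1.225 = 0.23781 + 0.10367 = 0.34148
R_eff = 1/U_eff = 2.9284 m²·K/W

2.928 m²·K/W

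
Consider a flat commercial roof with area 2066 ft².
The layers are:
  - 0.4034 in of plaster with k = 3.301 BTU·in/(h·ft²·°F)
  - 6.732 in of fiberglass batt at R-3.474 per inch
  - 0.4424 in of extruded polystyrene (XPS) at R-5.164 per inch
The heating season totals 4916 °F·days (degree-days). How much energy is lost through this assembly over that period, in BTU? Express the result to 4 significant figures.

9450000 BTU

0.4034/3.301 = 0.12221
6.732 × 3.474 = 23.387
0.4424 × 5.164 = 2.2846
R_total = 0.12221 + 23.387 + 2.2846 = 25.794 ft²·°F·h/BTU
E = A × HDD × 24 / R = 2066 × 4916 × 24 / 25.794 = 9450200 BTU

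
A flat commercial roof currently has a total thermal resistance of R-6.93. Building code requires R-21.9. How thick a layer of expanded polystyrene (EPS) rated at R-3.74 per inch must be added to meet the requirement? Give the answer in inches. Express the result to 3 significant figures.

ΔR = 21.9 − 6.93 = 14.97 ft²·°F·h/BTU
L = ΔR / (R/in) = 14.97/3.74 = 4.003 in

4.00 in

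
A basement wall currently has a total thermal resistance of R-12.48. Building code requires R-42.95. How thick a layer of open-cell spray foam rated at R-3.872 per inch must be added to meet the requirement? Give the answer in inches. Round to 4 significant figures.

ΔR = 42.95 − 12.48 = 30.47 ft²·°F·h/BTU
L = ΔR / (R/in) = 30.47/3.872 = 7.8693 in

7.869 in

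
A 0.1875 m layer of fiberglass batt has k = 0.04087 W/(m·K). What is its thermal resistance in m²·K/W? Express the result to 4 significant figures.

4.588 m²·K/W

R = L/k = 0.1875/0.04087 = 4.5877 m²·K/W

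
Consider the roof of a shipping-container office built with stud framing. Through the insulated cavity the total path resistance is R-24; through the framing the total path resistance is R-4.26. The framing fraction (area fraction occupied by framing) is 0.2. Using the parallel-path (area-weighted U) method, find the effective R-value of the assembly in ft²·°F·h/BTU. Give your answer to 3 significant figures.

12.5 ft²·°F·h/BTU

U_eff = 0.8/24 + 0.2/4.26 = 0.03333 + 0.04695 = 0.08028
R_eff = 1/U_eff = 12.46 ft²·°F·h/BTU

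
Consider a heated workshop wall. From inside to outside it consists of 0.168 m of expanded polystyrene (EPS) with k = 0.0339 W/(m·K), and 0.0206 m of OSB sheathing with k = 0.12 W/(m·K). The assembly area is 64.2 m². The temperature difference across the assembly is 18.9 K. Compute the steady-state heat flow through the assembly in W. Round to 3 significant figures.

0.168/0.0339 = 4.956
0.0206/0.12 = 0.1717
R_total = 4.956 + 0.1717 = 5.127 m²·K/W
Q = A·ΔT/R = 64.2 × 18.9 / 5.127 = 236.6 W

237 W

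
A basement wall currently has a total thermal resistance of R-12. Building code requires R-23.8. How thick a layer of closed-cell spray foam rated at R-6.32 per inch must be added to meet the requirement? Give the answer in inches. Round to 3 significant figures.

1.87 in

ΔR = 23.8 − 12 = 11.8 ft²·°F·h/BTU
L = ΔR / (R/in) = 11.8/6.32 = 1.867 in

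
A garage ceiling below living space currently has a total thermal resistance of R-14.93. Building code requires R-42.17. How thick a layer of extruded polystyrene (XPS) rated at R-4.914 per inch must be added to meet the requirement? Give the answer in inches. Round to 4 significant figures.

ΔR = 42.17 − 14.93 = 27.24 ft²·°F·h/BTU
L = ΔR / (R/in) = 27.24/4.914 = 5.5433 in

5.543 in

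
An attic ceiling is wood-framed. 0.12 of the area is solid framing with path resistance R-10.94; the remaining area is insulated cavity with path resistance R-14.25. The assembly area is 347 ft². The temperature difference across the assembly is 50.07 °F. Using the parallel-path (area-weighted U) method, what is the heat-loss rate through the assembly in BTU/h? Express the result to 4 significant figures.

1264 BTU/h

U_eff = 0.88/14.25 + 0.12/10.94 = 0.061754 + 0.010969 = 0.072723
R_eff = 1/U_eff = 13.751 ft²·°F·h/BTU
Q = 347 × 50.07 / 13.751 = 1263.5 BTU/h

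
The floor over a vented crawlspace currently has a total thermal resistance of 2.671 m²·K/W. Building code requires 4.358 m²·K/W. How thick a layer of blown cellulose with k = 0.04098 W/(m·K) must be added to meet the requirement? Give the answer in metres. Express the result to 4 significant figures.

0.06913 m

ΔR = 4.358 − 2.671 = 1.687 m²·K/W
L = ΔR × k = 1.687 × 0.04098 = 0.069133 m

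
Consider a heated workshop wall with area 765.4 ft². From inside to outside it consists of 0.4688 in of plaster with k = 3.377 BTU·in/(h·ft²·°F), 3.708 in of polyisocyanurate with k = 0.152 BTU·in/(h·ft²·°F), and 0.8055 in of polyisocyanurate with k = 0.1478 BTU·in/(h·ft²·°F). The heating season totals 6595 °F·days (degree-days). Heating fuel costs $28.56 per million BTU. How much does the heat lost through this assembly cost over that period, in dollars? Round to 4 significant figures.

115.4 dollars

0.4688/3.377 = 0.13882
3.708/0.152 = 24.395
0.8055/0.1478 = 5.4499
R_total = 0.13882 + 24.395 + 5.4499 = 29.983 ft²·°F·h/BTU
E = A × HDD × 24 / R = 765.4 × 6595 × 24 / 29.983 = 4040500 BTU
Cost = 4040500/10⁶ × 28.56 = $115.4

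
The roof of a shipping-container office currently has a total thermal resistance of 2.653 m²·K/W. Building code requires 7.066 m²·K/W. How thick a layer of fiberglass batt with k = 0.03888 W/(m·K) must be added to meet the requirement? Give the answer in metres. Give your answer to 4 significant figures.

ΔR = 7.066 − 2.653 = 4.413 m²·K/W
L = ΔR × k = 4.413 × 0.03888 = 0.17158 m

0.1716 m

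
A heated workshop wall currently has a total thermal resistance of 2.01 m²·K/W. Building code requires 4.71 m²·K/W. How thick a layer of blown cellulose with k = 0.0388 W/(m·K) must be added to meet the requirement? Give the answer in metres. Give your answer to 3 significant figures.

0.105 m

ΔR = 4.71 − 2.01 = 2.7 m²·K/W
L = ΔR × k = 2.7 × 0.0388 = 0.1048 m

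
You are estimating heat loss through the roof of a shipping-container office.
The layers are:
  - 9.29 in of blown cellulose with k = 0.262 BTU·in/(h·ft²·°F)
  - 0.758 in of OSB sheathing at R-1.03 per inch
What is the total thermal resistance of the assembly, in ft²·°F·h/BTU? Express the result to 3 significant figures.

9.29/0.262 = 35.46
0.758 × 1.03 = 0.7807
R_total = 35.46 + 0.7807 = 36.24 ft²·°F·h/BTU

36.2 ft²·°F·h/BTU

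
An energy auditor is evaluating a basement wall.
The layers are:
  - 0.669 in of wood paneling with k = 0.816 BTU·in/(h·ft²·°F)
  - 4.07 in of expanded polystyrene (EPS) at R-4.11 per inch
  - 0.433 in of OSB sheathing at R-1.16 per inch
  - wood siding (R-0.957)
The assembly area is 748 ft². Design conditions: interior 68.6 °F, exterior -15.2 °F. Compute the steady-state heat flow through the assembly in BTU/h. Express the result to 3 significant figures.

3300 BTU/h

0.669/0.816 = 0.8199
4.07 × 4.11 = 16.73
0.433 × 1.16 = 0.5023
R_total = 0.8199 + 16.73 + 0.5023 + 0.957 = 19.01 ft²·°F·h/BTU
Q = A·ΔT/R = 748 × (68.6 − (-15.2)) / 19.01 = 3298 BTU/h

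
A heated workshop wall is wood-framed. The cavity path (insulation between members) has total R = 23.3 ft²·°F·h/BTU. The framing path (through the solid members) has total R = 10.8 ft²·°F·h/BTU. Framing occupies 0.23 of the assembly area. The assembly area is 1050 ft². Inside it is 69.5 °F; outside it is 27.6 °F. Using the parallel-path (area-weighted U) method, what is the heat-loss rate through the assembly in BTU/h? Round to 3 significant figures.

U_eff = 0.77/23.3 + 0.23/10.8 = 0.03305 + 0.0213 = 0.05434
R_eff = 1/U_eff = 18.4 ft²·°F·h/BTU
Q = 1050 × (69.5 − 27.6) / 18.4 = 2391 BTU/h

2390 BTU/h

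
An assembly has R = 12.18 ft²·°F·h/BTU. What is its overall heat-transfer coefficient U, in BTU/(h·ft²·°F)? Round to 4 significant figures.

U = 1/R = 1/12.18 = 0.082102

0.08210 BTU/(h·ft²·°F)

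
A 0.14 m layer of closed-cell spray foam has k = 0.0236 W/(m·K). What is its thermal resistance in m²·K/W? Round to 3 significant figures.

R = L/k = 0.14/0.0236 = 5.932 m²·K/W

5.93 m²·K/W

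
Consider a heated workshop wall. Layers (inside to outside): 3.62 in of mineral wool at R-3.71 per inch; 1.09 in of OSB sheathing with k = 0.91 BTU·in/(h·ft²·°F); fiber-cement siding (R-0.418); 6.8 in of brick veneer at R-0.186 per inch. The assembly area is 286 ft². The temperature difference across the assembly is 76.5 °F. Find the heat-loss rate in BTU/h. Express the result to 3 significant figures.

1340 BTU/h

3.62 × 3.71 = 13.43
1.09/0.91 = 1.198
6.8 × 0.186 = 1.265
R_total = 13.43 + 1.198 + 0.418 + 1.265 = 16.31 ft²·°F·h/BTU
Q = A·ΔT/R = 286 × 76.5 / 16.31 = 1341 BTU/h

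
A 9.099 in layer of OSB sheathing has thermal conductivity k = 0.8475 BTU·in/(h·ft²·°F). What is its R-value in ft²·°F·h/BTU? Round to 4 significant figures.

10.74 ft²·°F·h/BTU

R = L/k = 9.099/0.8475 = 10.736 ft²·°F·h/BTU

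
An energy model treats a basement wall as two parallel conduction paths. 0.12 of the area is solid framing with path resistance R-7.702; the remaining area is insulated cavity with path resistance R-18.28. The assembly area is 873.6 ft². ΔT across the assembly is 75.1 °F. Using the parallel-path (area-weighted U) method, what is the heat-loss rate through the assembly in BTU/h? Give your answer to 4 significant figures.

4181 BTU/h

U_eff = 0.88/18.28 + 0.12/7.702 = 0.04814 + 0.01558 = 0.06372
R_eff = 1/U_eff = 15.694 ft²·°F·h/BTU
Q = 873.6 × 75.1 / 15.694 = 4180.5 BTU/h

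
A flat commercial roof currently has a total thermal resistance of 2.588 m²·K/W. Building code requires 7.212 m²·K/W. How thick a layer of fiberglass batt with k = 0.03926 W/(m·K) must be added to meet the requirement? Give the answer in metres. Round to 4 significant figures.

ΔR = 7.212 − 2.588 = 4.624 m²·K/W
L = ΔR × k = 4.624 × 0.03926 = 0.18154 m

0.1815 m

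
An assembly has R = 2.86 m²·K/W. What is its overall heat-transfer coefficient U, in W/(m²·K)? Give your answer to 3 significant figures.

U = 1/R = 1/2.86 = 0.3497

0.350 W/(m²·K)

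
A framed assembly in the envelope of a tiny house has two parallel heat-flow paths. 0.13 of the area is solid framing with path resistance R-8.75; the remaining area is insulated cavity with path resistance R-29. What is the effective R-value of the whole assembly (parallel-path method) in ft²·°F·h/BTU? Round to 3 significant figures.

22.3 ft²·°F·h/BTU

U_eff = 0.87/29 + 0.13/8.75 = 0.03 + 0.01486 = 0.04486
R_eff = 1/U_eff = 22.29 ft²·°F·h/BTU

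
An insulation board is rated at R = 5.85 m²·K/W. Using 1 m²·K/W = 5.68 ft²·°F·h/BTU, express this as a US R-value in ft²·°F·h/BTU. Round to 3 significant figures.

R_US = 5.85 × 5.68 = 33.23

33.2 ft²·°F·h/BTU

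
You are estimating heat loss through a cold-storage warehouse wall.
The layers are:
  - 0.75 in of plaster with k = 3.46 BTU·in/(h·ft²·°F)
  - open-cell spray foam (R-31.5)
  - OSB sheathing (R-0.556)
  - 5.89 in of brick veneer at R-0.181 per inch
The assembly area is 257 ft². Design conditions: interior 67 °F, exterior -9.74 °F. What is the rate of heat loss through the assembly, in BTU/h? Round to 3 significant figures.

592 BTU/h

0.75/3.46 = 0.2168
5.89 × 0.181 = 1.066
R_total = 0.2168 + 31.5 + 0.556 + 1.066 = 33.34 ft²·°F·h/BTU
Q = A·ΔT/R = 257 × (67 − (-9.74)) / 33.34 = 591.6 BTU/h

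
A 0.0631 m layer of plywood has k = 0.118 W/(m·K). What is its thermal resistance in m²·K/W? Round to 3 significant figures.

R = L/k = 0.0631/0.118 = 0.5347 m²·K/W

0.535 m²·K/W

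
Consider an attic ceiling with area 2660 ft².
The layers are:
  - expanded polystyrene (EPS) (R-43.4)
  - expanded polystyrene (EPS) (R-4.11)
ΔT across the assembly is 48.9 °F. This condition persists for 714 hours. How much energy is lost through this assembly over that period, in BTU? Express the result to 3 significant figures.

R_total = 43.4 + 4.11 = 47.51 ft²·°F·h/BTU
Q = 2660 × 48.9 / 47.51 = 2738 BTU/h
E = 2738 × 714 = 1955000 BTU

1950000 BTU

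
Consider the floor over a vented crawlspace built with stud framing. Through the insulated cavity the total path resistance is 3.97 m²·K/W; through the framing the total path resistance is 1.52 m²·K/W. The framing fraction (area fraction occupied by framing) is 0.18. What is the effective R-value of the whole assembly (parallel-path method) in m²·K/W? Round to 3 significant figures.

3.08 m²·K/W

U_eff = 0.82/3.97 + 0.18/1.52 = 0.2065 + 0.1184 = 0.325
R_eff = 1/U_eff = 3.077 m²·K/W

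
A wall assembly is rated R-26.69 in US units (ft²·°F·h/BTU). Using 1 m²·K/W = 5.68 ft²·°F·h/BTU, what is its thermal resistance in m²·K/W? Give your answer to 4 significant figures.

R_SI = 26.69/5.68 = 4.6989

4.699 m²·K/W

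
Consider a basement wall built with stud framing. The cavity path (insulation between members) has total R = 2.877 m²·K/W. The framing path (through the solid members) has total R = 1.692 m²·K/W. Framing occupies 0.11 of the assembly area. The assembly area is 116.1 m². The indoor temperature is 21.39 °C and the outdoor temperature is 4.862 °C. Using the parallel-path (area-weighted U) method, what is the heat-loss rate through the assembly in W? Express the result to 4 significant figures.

718.4 W

U_eff = 0.89/2.877 + 0.11/1.692 = 0.30935 + 0.065012 = 0.37436
R_eff = 1/U_eff = 2.6712 m²·K/W
Q = 116.1 × (21.39 − 4.862) / 2.6712 = 718.36 W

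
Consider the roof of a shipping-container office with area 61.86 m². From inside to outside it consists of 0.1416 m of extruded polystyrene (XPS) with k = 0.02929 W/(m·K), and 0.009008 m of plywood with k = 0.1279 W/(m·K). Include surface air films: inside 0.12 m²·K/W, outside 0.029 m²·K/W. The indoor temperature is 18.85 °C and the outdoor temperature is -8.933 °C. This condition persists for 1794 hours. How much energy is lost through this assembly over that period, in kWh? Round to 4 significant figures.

610.1 kWh

0.1416/0.02929 = 4.8344
0.009008/0.1279 = 0.07043
R_total = 0.12 + 4.8344 + 0.07043 + 0.029 = 5.0538 m²·K/W
Q = 61.86 × (18.85 − (-8.933)) / 5.0538 = 340.07 W
E = 340.07 W × 1794 h / 1000 = 610.08 kWh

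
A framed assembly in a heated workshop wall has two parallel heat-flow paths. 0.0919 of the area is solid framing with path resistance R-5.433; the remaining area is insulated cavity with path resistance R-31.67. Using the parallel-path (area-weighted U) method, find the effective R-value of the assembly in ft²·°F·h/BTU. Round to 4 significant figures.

U_eff = 0.9081/31.67 + 0.0919/5.433 = 0.028674 + 0.016915 = 0.045589
R_eff = 1/U_eff = 21.935 ft²·°F·h/BTU

21.94 ft²·°F·h/BTU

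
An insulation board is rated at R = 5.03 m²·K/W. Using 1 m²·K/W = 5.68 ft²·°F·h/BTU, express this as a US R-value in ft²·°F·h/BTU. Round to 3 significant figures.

R_US = 5.03 × 5.68 = 28.57

28.6 ft²·°F·h/BTU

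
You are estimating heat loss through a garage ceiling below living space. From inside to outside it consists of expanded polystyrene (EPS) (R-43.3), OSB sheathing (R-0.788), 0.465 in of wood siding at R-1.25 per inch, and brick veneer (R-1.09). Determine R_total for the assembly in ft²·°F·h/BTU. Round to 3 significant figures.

0.465 × 1.25 = 0.5813
R_total = 43.3 + 0.788 + 0.5813 + 1.09 = 45.76 ft²·°F·h/BTU

45.8 ft²·°F·h/BTU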